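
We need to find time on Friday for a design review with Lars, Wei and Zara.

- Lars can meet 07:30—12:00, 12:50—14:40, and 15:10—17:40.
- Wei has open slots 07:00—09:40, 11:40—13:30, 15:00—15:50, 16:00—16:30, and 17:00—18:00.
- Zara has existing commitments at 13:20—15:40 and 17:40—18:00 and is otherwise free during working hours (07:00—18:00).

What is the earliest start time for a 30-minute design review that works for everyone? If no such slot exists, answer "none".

07:30

Zara free within 07:00–18:00: 07:00–13:20, 15:40–17:40.
Lars ∩ Wei: 07:30–09:40, 11:40–12:00, 12:50–13:30, 15:10–15:50, 16:00–16:30, 17:00–17:40.
Lars ∩ Wei ∩ Zara: 07:30–09:40, 11:40–12:00, 12:50–13:20, 15:40–15:50, 16:00–16:30, 17:00–17:40.
Windows ≥ 30 min: 07:30–09:40, 12:50–13:20, 16:00–16:30, 17:00–17:40.
Earliest such window starts at 07:30.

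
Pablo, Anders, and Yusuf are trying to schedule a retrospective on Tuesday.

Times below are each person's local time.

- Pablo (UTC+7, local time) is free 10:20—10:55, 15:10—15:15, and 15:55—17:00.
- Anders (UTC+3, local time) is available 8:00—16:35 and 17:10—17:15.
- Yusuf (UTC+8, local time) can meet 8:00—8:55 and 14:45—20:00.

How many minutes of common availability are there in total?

70 minutes

Pablo → UTC: 03:20–03:55, 08:10–08:15, 08:55–10:00.
Anders → UTC: 05:00–13:35, 14:10–14:15.
Yusuf → UTC: 00:00–00:55, 06:45–12:00.
Pablo ∩ Anders: 08:10–08:15, 08:55–10:00.
Pablo ∩ Anders ∩ Yusuf: 08:10–08:15, 08:55–10:00.
Total common minutes: 5 + 65 = 70.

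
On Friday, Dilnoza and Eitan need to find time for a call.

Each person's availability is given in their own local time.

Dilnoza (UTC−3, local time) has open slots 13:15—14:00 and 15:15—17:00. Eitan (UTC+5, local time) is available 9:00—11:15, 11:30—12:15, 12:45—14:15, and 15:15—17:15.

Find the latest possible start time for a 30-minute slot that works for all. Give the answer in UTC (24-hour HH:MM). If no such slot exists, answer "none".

none

Dilnoza → UTC: 16:15–17:00, 18:15–20:00.
Eitan → UTC: 04:00–06:15, 06:30–07:15, 07:45–09:15, 10:15–12:15.
Dilnoza ∩ Eitan: (none).
Windows ≥ 30 min: (none).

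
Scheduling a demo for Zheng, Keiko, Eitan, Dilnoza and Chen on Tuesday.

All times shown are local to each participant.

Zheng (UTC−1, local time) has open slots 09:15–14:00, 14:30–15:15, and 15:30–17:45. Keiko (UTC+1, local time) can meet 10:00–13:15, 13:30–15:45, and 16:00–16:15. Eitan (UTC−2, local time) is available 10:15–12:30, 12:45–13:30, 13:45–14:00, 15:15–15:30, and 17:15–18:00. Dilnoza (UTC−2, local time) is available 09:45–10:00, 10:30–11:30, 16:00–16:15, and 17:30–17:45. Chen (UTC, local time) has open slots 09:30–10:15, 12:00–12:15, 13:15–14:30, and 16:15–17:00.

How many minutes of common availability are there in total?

15 minutes

Zheng → UTC: 10:15–15:00, 15:30–16:15, 16:30–18:45.
Keiko → UTC: 09:00–12:15, 12:30–14:45, 15:00–15:15.
Eitan → UTC: 12:15–14:30, 14:45–15:30, 15:45–16:00, 17:15–17:30, 19:15–20:00.
Dilnoza → UTC: 11:45–12:00, 12:30–13:30, 18:00–18:15, 19:30–19:45.
Chen → UTC: 09:30–10:15, 12:00–12:15, 13:15–14:30, 16:15–17:00.
Zheng ∩ Keiko: 10:15–12:15, 12:30–14:45.
Zheng ∩ Keiko ∩ Eitan: 12:30–14:30.
Zheng ∩ Keiko ∩ Eitan ∩ Dilnoza: 12:30–13:30.
Zheng ∩ Keiko ∩ Eitan ∩ Dilnoza ∩ Chen: 13:15–13:30.
Total common minutes: 15.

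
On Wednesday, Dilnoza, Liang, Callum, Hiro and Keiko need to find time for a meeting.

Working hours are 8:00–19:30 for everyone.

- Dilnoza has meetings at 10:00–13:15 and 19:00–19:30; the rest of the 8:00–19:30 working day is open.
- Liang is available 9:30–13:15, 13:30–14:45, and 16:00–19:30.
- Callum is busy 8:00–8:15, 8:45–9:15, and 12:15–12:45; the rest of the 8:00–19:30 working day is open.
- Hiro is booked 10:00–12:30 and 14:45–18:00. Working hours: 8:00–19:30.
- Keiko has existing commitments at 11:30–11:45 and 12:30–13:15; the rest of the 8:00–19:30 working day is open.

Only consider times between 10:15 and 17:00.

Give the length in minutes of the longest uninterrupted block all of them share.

75 minutes

Dilnoza free within 08:00–19:30: 08:00–10:00, 13:15–19:00.
Callum free within 08:00–19:30: 08:15–08:45, 09:15–12:15, 12:45–19:30.
Hiro free within 08:00–19:30: 08:00–10:00, 12:30–14:45, 18:00–19:30.
Keiko free within 08:00–19:30: 08:00–11:30, 11:45–12:30, 13:15–19:30.
Dilnoza ∩ Liang: 09:30–10:00, 13:30–14:45, 16:00–19:00.
Dilnoza ∩ Liang ∩ Callum: 09:30–10:00, 13:30–14:45, 16:00–19:00.
Dilnoza ∩ Liang ∩ Callum ∩ Hiro: 09:30–10:00, 13:30–14:45, 18:00–19:00.
Dilnoza ∩ Liang ∩ Callum ∩ Hiro ∩ Keiko: 09:30–10:00, 13:30–14:45, 18:00–19:00.
Restricted to 10:15–17:00: 13:30–14:45.
Single common window of 75 minutes.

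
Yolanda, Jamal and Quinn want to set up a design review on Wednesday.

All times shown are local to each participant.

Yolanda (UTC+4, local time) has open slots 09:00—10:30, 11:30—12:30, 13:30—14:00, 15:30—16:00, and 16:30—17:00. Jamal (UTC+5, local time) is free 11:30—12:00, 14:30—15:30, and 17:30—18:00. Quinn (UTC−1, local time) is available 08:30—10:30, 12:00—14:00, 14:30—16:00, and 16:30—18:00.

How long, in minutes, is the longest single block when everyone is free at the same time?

Yolanda → UTC: 05:00–06:30, 07:30–08:30, 09:30–10:00, 11:30–12:00, 12:30–13:00.
Jamal → UTC: 06:30–07:00, 09:30–10:30, 12:30–13:00.
Quinn → UTC: 09:30–11:30, 13:00–15:00, 15:30–17:00, 17:30–19:00.
Yolanda ∩ Jamal: 09:30–10:00, 12:30–13:00.
Yolanda ∩ Jamal ∩ Quinn: 09:30–10:00.
Single common window of 30 minutes.

30 minutes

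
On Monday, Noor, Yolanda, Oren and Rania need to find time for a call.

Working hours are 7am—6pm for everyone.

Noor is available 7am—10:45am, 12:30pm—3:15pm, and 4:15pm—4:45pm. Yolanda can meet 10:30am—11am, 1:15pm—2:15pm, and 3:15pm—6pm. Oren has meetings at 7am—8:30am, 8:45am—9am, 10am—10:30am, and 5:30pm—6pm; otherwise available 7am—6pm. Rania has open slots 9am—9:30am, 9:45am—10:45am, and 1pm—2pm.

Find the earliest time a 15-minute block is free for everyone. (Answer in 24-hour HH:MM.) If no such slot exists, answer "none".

Oren free within 07:00–18:00: 08:30–08:45, 09:00–10:00, 10:30–17:30.
Noor ∩ Yolanda: 10:30–10:45, 13:15–14:15, 16:15–16:45.
Noor ∩ Yolanda ∩ Oren: 10:30–10:45, 13:15–14:15, 16:15–16:45.
Noor ∩ Yolanda ∩ Oren ∩ Rania: 10:30–10:45, 13:15–14:00.
Windows ≥ 15 min: 10:30–10:45, 13:15–14:00.
Earliest such window starts at 10:30.

10:30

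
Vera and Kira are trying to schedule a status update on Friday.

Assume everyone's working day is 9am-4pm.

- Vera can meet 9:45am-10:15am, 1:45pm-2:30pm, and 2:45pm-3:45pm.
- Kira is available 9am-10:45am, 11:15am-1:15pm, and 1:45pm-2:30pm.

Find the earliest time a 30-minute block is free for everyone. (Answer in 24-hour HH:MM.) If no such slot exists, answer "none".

Vera ∩ Kira: 09:45–10:15, 13:45–14:30.
Windows ≥ 30 min: 09:45–10:15, 13:45–14:30.
Earliest such window starts at 09:45.

09:45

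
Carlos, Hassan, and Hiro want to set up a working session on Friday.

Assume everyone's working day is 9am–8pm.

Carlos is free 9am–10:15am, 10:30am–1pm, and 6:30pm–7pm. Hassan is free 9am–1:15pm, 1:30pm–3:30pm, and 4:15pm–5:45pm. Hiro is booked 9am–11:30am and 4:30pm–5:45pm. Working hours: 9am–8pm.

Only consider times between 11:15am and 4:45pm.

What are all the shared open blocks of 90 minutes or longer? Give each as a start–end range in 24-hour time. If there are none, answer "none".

11:30–13:00

Hiro free within 09:00–20:00: 11:30–16:30, 17:45–20:00.
Carlos ∩ Hassan: 09:00–10:15, 10:30–13:00.
Carlos ∩ Hassan ∩ Hiro: 11:30–13:00.
Restricted to 11:15–16:45: 11:30–13:00.
Windows ≥ 90 min: 11:30–13:00.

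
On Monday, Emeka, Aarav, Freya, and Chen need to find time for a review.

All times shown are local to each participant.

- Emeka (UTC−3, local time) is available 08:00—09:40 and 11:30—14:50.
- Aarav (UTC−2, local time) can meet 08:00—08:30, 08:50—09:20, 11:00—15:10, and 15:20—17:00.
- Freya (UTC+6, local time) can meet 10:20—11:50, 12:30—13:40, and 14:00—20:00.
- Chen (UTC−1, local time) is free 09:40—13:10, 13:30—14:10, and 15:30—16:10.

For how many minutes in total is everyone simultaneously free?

Emeka → UTC: 11:00–12:40, 14:30–17:50.
Aarav → UTC: 10:00–10:30, 10:50–11:20, 13:00–17:10, 17:20–19:00.
Freya → UTC: 04:20–05:50, 06:30–07:40, 08:00–14:00.
Chen → UTC: 10:40–14:10, 14:30–15:10, 16:30–17:10.
Emeka ∩ Aarav: 11:00–11:20, 14:30–17:10, 17:20–17:50.
Emeka ∩ Aarav ∩ Freya: 11:00–11:20.
Emeka ∩ Aarav ∩ Freya ∩ Chen: 11:00–11:20.
Total common minutes: 20.

20 minutes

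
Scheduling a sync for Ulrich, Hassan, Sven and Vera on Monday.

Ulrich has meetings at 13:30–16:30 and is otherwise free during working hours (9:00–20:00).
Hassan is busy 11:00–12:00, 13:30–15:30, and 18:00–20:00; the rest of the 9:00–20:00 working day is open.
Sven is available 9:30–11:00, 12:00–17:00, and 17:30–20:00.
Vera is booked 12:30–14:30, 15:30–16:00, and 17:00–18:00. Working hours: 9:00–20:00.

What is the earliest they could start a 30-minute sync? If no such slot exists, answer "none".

Ulrich free within 09:00–20:00: 09:00–13:30, 16:30–20:00.
Hassan free within 09:00–20:00: 09:00–11:00, 12:00–13:30, 15:30–18:00.
Vera free within 09:00–20:00: 09:00–12:30, 14:30–15:30, 16:00–17:00, 18:00–20:00.
Ulrich ∩ Hassan: 09:00–11:00, 12:00–13:30, 16:30–18:00.
Ulrich ∩ Hassan ∩ Sven: 09:30–11:00, 12:00–13:30, 16:30–17:00, 17:30–18:00.
Ulrich ∩ Hassan ∩ Sven ∩ Vera: 09:30–11:00, 12:00–12:30, 16:30–17:00.
Windows ≥ 30 min: 09:30–11:00, 12:00–12:30, 16:30–17:00.
Earliest such window starts at 09:30.

09:30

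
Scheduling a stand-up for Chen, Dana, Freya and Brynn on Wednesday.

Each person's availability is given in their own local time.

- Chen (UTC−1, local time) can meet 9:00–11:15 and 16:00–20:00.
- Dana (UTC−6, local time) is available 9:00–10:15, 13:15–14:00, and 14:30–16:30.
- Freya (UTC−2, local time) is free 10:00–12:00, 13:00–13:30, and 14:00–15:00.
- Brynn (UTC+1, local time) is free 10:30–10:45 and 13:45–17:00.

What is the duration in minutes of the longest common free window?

Chen → UTC: 10:00–12:15, 17:00–21:00.
Dana → UTC: 15:00–16:15, 19:15–20:00, 20:30–22:30.
Freya → UTC: 12:00–14:00, 15:00–15:30, 16:00–17:00.
Brynn → UTC: 09:30–09:45, 12:45–16:00.
Chen ∩ Dana: 19:15–20:00, 20:30–21:00.
Chen ∩ Dana ∩ Freya: (none).
Chen ∩ Dana ∩ Freya ∩ Brynn: (none).
No common window.

0 minutes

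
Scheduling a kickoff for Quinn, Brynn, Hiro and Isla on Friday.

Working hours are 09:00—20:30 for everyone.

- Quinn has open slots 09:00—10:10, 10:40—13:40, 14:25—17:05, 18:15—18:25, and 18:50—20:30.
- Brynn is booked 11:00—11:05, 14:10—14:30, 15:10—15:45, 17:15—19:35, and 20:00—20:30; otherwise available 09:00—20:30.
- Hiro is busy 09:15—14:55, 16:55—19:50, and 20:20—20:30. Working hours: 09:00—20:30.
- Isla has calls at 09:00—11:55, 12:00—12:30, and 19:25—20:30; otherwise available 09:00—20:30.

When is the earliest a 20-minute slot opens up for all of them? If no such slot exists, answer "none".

Brynn free within 09:00–20:30: 09:00–11:00, 11:05–14:10, 14:30–15:10, 15:45–17:15, 19:35–20:00.
Hiro free within 09:00–20:30: 09:00–09:15, 14:55–16:55, 19:50–20:20.
Isla free within 09:00–20:30: 11:55–12:00, 12:30–19:25.
Quinn ∩ Brynn: 09:00–10:10, 10:40–11:00, 11:05–13:40, 14:30–15:10, 15:45–17:05, 19:35–20:00.
Quinn ∩ Brynn ∩ Hiro: 09:00–09:15, 14:55–15:10, 15:45–16:55, 19:50–20:00.
Quinn ∩ Brynn ∩ Hiro ∩ Isla: 14:55–15:10, 15:45–16:55.
Windows ≥ 20 min: 15:45–16:55.
Earliest such window starts at 15:45.

15:45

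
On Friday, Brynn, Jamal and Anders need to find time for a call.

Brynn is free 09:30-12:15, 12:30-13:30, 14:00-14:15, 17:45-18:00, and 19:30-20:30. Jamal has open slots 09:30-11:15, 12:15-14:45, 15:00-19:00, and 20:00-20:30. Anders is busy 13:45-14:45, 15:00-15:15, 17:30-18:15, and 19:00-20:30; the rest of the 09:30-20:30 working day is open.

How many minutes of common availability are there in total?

Anders free within 09:30–20:30: 09:30–13:45, 14:45–15:00, 15:15–17:30, 18:15–19:00.
Brynn ∩ Jamal: 09:30–11:15, 12:30–13:30, 14:00–14:15, 17:45–18:00, 20:00–20:30.
Brynn ∩ Jamal ∩ Anders: 09:30–11:15, 12:30–13:30.
Total common minutes: 105 + 60 = 165.

165 minutes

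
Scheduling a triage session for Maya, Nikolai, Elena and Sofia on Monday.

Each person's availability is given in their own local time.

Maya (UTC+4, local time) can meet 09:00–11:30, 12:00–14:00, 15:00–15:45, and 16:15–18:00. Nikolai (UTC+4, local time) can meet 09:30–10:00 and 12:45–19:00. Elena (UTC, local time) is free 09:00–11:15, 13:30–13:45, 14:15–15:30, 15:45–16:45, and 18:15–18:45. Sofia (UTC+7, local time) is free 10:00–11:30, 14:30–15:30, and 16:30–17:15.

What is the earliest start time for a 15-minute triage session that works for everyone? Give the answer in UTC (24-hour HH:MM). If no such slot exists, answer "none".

Maya → UTC: 05:00–07:30, 08:00–10:00, 11:00–11:45, 12:15–14:00.
Nikolai → UTC: 05:30–06:00, 08:45–15:00.
Elena → UTC: 09:00–11:15, 13:30–13:45, 14:15–15:30, 15:45–16:45, 18:15–18:45.
Sofia → UTC: 03:00–04:30, 07:30–08:30, 09:30–10:15.
Maya ∩ Nikolai: 05:30–06:00, 08:45–10:00, 11:00–11:45, 12:15–14:00.
Maya ∩ Nikolai ∩ Elena: 09:00–10:00, 11:00–11:15, 13:30–13:45.
Maya ∩ Nikolai ∩ Elena ∩ Sofia: 09:30–10:00.
Windows ≥ 15 min: 09:30–10:00.
Earliest such window starts at 09:30.

09:30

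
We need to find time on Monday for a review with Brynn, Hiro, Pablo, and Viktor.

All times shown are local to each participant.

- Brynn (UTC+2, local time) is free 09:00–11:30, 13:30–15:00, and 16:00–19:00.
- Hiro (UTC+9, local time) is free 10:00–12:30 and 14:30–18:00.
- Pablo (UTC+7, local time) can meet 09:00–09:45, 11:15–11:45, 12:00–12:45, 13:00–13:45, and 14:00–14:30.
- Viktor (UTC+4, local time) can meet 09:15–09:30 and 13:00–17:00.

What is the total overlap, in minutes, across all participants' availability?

Brynn → UTC: 07:00–09:30, 11:30–13:00, 14:00–17:00.
Hiro → UTC: 01:00–03:30, 05:30–09:00.
Pablo → UTC: 02:00–02:45, 04:15–04:45, 05:00–05:45, 06:00–06:45, 07:00–07:30.
Viktor → UTC: 05:15–05:30, 09:00–13:00.
Brynn ∩ Hiro: 07:00–09:00.
Brynn ∩ Hiro ∩ Pablo: 07:00–07:30.
Brynn ∩ Hiro ∩ Pablo ∩ Viktor: (none).
Total common minutes: 0.

0 minutes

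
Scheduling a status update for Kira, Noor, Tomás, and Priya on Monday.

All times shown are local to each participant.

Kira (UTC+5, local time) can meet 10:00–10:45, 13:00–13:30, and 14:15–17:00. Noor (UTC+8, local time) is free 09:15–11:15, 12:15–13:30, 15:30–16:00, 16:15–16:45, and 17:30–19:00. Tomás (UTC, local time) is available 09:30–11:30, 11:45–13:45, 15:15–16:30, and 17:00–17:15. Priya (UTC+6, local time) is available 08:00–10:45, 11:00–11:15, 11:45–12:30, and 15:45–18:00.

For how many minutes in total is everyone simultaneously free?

Kira → UTC: 05:00–05:45, 08:00–08:30, 09:15–12:00.
Noor → UTC: 01:15–03:15, 04:15–05:30, 07:30–08:00, 08:15–08:45, 09:30–11:00.
Tomás → UTC: 09:30–11:30, 11:45–13:45, 15:15–16:30, 17:00–17:15.
Priya → UTC: 02:00–04:45, 05:00–05:15, 05:45–06:30, 09:45–12:00.
Kira ∩ Noor: 05:00–05:30, 08:15–08:30, 09:30–11:00.
Kira ∩ Noor ∩ Tomás: 09:30–11:00.
Kira ∩ Noor ∩ Tomás ∩ Priya: 09:45–11:00.
Total common minutes: 75.

75 minutes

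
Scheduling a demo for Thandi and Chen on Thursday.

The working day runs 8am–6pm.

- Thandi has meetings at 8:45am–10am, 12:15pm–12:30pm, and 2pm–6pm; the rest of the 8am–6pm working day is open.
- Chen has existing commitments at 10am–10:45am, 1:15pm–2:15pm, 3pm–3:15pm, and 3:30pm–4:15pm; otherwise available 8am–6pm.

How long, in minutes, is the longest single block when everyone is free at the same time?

90 minutes

Thandi free within 08:00–18:00: 08:00–08:45, 10:00–12:15, 12:30–14:00.
Chen free within 08:00–18:00: 08:00–10:00, 10:45–13:15, 14:15–15:00, 15:15–15:30, 16:15–18:00.
Thandi ∩ Chen: 08:00–08:45, 10:45–12:15, 12:30–13:15.
Common window lengths: 45, 90, 45 min; longest is 90.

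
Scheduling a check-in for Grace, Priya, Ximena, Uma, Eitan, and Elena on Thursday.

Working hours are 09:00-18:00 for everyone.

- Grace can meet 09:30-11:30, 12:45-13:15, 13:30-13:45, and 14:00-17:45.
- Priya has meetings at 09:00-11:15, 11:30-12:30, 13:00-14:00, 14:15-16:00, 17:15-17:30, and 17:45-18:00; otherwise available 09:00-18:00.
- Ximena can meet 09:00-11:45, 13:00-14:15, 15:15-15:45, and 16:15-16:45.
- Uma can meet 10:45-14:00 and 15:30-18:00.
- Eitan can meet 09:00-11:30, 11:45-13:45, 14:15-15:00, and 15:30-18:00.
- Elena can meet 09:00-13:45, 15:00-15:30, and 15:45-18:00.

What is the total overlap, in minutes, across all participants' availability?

Priya free within 09:00–18:00: 11:15–11:30, 12:30–13:00, 14:00–14:15, 16:00–17:15, 17:30–17:45.
Grace ∩ Priya: 11:15–11:30, 12:45–13:00, 14:00–14:15, 16:00–17:15, 17:30–17:45.
Grace ∩ Priya ∩ Ximena: 11:15–11:30, 14:00–14:15, 16:15–16:45.
Grace ∩ Priya ∩ Ximena ∩ Uma: 11:15–11:30, 16:15–16:45.
Grace ∩ Priya ∩ Ximena ∩ Uma ∩ Eitan: 11:15–11:30, 16:15–16:45.
Grace ∩ Priya ∩ Ximena ∩ Uma ∩ Eitan ∩ Elena: 11:15–11:30, 16:15–16:45.
Total common minutes: 15 + 30 = 45.

45 minutes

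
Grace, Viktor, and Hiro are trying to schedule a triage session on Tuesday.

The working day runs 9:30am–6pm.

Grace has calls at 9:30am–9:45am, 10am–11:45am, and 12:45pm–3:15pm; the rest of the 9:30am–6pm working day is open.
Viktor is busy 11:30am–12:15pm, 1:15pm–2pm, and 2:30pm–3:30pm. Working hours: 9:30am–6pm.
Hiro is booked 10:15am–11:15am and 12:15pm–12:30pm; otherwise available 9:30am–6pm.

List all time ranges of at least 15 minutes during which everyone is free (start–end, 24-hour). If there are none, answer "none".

09:45–10:00, 12:30–12:45, 15:30–18:00

Grace free within 09:30–18:00: 09:45–10:00, 11:45–12:45, 15:15–18:00.
Viktor free within 09:30–18:00: 09:30–11:30, 12:15–13:15, 14:00–14:30, 15:30–18:00.
Hiro free within 09:30–18:00: 09:30–10:15, 11:15–12:15, 12:30–18:00.
Grace ∩ Viktor: 09:45–10:00, 12:15–12:45, 15:30–18:00.
Grace ∩ Viktor ∩ Hiro: 09:45–10:00, 12:30–12:45, 15:30–18:00.
Windows ≥ 15 min: 09:45–10:00, 12:30–12:45, 15:30–18:00.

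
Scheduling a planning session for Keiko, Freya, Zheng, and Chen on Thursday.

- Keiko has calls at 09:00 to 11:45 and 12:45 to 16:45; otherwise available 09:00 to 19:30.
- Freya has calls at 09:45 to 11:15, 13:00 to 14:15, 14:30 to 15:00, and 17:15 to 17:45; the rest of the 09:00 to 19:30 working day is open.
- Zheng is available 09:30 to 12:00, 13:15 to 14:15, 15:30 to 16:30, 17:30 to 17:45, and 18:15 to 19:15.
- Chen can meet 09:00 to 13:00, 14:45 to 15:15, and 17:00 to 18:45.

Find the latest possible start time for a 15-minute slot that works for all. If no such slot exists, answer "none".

18:30

Keiko free within 09:00–19:30: 11:45–12:45, 16:45–19:30.
Freya free within 09:00–19:30: 09:00–09:45, 11:15–13:00, 14:15–14:30, 15:00–17:15, 17:45–19:30.
Keiko ∩ Freya: 11:45–12:45, 16:45–17:15, 17:45–19:30.
Keiko ∩ Freya ∩ Zheng: 11:45–12:00, 18:15–19:15.
Keiko ∩ Freya ∩ Zheng ∩ Chen: 11:45–12:00, 18:15–18:45.
Windows ≥ 15 min: 11:45–12:00, 18:15–18:45.
Latest start in the last window 18:15–18:45 is 18:45 − 15 min = 18:30.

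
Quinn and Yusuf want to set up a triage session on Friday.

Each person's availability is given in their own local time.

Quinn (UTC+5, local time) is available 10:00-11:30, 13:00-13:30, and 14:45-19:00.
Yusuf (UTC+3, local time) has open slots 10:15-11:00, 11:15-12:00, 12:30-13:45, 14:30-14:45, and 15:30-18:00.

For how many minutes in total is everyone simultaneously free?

180 minutes

Quinn → UTC: 05:00–06:30, 08:00–08:30, 09:45–14:00.
Yusuf → UTC: 07:15–08:00, 08:15–09:00, 09:30–10:45, 11:30–11:45, 12:30–15:00.
Quinn ∩ Yusuf: 08:15–08:30, 09:45–10:45, 11:30–11:45, 12:30–14:00.
Total common minutes: 15 + 60 + 15 + 90 = 180.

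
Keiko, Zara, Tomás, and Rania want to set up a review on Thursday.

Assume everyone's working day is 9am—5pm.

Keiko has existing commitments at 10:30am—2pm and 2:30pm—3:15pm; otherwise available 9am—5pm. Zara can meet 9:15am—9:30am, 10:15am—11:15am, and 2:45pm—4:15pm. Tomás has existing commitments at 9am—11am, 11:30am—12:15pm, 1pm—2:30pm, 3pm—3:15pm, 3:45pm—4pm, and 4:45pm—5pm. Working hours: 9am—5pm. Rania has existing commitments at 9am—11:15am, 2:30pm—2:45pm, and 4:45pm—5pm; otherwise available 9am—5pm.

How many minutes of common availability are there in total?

Keiko free within 09:00–17:00: 09:00–10:30, 14:00–14:30, 15:15–17:00.
Tomás free within 09:00–17:00: 11:00–11:30, 12:15–13:00, 14:30–15:00, 15:15–15:45, 16:00–16:45.
Rania free within 09:00–17:00: 11:15–14:30, 14:45–16:45.
Keiko ∩ Zara: 09:15–09:30, 10:15–10:30, 15:15–16:15.
Keiko ∩ Zara ∩ Tomás: 15:15–15:45, 16:00–16:15.
Keiko ∩ Zara ∩ Tomás ∩ Rania: 15:15–15:45, 16:00–16:15.
Total common minutes: 30 + 15 = 45.

45 minutes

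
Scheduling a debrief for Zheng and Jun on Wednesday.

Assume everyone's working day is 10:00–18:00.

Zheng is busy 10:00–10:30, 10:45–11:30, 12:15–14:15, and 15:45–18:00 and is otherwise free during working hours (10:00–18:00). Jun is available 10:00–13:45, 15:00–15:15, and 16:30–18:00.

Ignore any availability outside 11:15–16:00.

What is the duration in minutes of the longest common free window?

45 minutes

Zheng free within 10:00–18:00: 10:30–10:45, 11:30–12:15, 14:15–15:45.
Zheng ∩ Jun: 10:30–10:45, 11:30–12:15, 15:00–15:15.
Restricted to 11:15–16:00: 11:30–12:15, 15:00–15:15.
Common window lengths: 45, 15 min; longest is 45.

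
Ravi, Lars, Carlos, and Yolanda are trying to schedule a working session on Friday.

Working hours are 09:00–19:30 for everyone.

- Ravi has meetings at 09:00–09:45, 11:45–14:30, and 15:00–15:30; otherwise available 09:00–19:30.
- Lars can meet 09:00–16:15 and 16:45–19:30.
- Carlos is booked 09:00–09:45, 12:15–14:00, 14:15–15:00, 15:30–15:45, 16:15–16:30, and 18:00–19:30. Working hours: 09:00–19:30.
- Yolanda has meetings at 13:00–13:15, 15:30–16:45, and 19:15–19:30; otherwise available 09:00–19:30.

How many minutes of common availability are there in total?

Ravi free within 09:00–19:30: 09:45–11:45, 14:30–15:00, 15:30–19:30.
Carlos free within 09:00–19:30: 09:45–12:15, 14:00–14:15, 15:00–15:30, 15:45–16:15, 16:30–18:00.
Yolanda free within 09:00–19:30: 09:00–13:00, 13:15–15:30, 16:45–19:15.
Ravi ∩ Lars: 09:45–11:45, 14:30–15:00, 15:30–16:15, 16:45–19:30.
Ravi ∩ Lars ∩ Carlos: 09:45–11:45, 15:45–16:15, 16:45–18:00.
Ravi ∩ Lars ∩ Carlos ∩ Yolanda: 09:45–11:45, 16:45–18:00.
Total common minutes: 120 + 75 = 195.

195 minutes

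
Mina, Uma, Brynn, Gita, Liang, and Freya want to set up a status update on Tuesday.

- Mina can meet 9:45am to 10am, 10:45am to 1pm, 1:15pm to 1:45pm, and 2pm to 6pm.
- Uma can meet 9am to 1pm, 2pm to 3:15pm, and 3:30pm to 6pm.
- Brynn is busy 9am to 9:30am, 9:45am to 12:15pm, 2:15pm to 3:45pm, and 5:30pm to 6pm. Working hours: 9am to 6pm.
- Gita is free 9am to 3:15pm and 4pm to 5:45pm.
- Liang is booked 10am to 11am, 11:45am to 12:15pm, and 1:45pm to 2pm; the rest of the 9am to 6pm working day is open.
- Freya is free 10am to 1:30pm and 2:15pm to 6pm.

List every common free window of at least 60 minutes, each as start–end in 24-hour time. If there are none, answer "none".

Brynn free within 09:00–18:00: 09:30–09:45, 12:15–14:15, 15:45–17:30.
Liang free within 09:00–18:00: 09:00–10:00, 11:00–11:45, 12:15–13:45, 14:00–18:00.
Mina ∩ Uma: 09:45–10:00, 10:45–13:00, 14:00–15:15, 15:30–18:00.
Mina ∩ Uma ∩ Brynn: 12:15–13:00, 14:00–14:15, 15:45–17:30.
Mina ∩ Uma ∩ Brynn ∩ Gita: 12:15–13:00, 14:00–14:15, 16:00–17:30.
Mina ∩ Uma ∩ Brynn ∩ Gita ∩ Liang: 12:15–13:00, 14:00–14:15, 16:00–17:30.
Mina ∩ Uma ∩ Brynn ∩ Gita ∩ Liang ∩ Freya: 12:15–13:00, 16:00–17:30.
Windows ≥ 60 min: 16:00–17:30.

16:00–17:30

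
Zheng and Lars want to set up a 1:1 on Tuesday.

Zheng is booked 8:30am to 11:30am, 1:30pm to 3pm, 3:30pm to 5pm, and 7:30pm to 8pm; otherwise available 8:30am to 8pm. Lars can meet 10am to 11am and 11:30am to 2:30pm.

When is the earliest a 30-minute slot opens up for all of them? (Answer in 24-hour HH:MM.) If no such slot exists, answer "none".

Zheng free within 08:30–20:00: 11:30–13:30, 15:00–15:30, 17:00–19:30.
Zheng ∩ Lars: 11:30–13:30.
Windows ≥ 30 min: 11:30–13:30.
Earliest such window starts at 11:30.

11:30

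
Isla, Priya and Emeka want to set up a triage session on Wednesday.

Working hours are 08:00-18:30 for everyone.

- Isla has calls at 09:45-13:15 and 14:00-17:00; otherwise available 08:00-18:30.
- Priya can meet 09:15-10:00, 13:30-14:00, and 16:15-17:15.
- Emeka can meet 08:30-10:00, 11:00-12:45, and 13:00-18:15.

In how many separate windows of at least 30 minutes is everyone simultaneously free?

2

Isla free within 08:00–18:30: 08:00–09:45, 13:15–14:00, 17:00–18:30.
Isla ∩ Priya: 09:15–09:45, 13:30–14:00, 17:00–17:15.
Isla ∩ Priya ∩ Emeka: 09:15–09:45, 13:30–14:00, 17:00–17:15.
Windows ≥ 30 min: 09:15–09:45, 13:30–14:00.
That's 2 windows.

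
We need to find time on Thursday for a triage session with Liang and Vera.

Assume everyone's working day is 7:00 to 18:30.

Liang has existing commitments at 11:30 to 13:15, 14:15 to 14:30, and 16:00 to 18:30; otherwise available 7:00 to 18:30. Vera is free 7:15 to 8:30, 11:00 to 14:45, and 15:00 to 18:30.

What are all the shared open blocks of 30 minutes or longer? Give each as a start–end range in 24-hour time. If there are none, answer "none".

07:15–08:30, 11:00–11:30, 13:15–14:15, 15:00–16:00

Liang free within 07:00–18:30: 07:00–11:30, 13:15–14:15, 14:30–16:00.
Liang ∩ Vera: 07:15–08:30, 11:00–11:30, 13:15–14:15, 14:30–14:45, 15:00–16:00.
Windows ≥ 30 min: 07:15–08:30, 11:00–11:30, 13:15–14:15, 15:00–16:00.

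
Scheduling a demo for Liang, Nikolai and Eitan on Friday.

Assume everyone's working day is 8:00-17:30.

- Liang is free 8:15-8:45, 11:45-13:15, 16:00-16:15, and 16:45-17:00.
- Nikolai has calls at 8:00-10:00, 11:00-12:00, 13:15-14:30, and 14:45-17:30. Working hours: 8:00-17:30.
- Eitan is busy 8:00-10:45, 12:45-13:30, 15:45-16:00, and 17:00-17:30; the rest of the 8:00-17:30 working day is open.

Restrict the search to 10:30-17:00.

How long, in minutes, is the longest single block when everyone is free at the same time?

45 minutes

Nikolai free within 08:00–17:30: 10:00–11:00, 12:00–13:15, 14:30–14:45.
Eitan free within 08:00–17:30: 10:45–12:45, 13:30–15:45, 16:00–17:00.
Liang ∩ Nikolai: 12:00–13:15.
Liang ∩ Nikolai ∩ Eitan: 12:00–12:45.
Restricted to 10:30–17:00: 12:00–12:45.
Single common window of 45 minutes.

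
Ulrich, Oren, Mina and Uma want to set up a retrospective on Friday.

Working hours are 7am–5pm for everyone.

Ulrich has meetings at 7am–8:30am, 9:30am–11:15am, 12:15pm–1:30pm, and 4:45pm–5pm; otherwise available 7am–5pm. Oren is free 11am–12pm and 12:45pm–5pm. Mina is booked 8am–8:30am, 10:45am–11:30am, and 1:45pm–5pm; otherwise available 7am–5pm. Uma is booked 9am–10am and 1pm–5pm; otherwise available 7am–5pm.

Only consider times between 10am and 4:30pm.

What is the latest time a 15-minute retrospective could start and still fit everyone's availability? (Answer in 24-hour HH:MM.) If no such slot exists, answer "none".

11:45

Ulrich free within 07:00–17:00: 08:30–09:30, 11:15–12:15, 13:30–16:45.
Mina free within 07:00–17:00: 07:00–08:00, 08:30–10:45, 11:30–13:45.
Uma free within 07:00–17:00: 07:00–09:00, 10:00–13:00.
Ulrich ∩ Oren: 11:15–12:00, 13:30–16:45.
Ulrich ∩ Oren ∩ Mina: 11:30–12:00, 13:30–13:45.
Ulrich ∩ Oren ∩ Mina ∩ Uma: 11:30–12:00.
Restricted to 10:00–16:30: 11:30–12:00.
Windows ≥ 15 min: 11:30–12:00.
Latest start in the last window 11:30–12:00 is 12:00 − 15 min = 11:45.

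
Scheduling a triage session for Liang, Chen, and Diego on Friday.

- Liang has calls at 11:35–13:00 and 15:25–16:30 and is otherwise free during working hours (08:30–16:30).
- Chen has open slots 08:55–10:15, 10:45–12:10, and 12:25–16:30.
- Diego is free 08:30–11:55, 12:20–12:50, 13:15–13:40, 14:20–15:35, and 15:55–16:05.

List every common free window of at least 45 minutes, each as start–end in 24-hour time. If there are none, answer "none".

Liang free within 08:30–16:30: 08:30–11:35, 13:00–15:25.
Liang ∩ Chen: 08:55–10:15, 10:45–11:35, 13:00–15:25.
Liang ∩ Chen ∩ Diego: 08:55–10:15, 10:45–11:35, 13:15–13:40, 14:20–15:25.
Windows ≥ 45 min: 08:55–10:15, 10:45–11:35, 14:20–15:25.

08:55–10:15, 10:45–11:35, 14:20–15:25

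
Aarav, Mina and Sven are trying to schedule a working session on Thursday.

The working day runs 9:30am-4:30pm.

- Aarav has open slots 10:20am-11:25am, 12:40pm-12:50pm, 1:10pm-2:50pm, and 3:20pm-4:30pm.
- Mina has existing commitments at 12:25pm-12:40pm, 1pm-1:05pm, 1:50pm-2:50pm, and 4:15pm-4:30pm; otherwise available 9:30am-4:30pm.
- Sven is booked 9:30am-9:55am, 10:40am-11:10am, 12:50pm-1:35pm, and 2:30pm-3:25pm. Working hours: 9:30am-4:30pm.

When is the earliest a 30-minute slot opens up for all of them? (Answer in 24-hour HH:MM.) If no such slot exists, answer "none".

Mina free within 09:30–16:30: 09:30–12:25, 12:40–13:00, 13:05–13:50, 14:50–16:15.
Sven free within 09:30–16:30: 09:55–10:40, 11:10–12:50, 13:35–14:30, 15:25–16:30.
Aarav ∩ Mina: 10:20–11:25, 12:40–12:50, 13:10–13:50, 15:20–16:15.
Aarav ∩ Mina ∩ Sven: 10:20–10:40, 11:10–11:25, 12:40–12:50, 13:35–13:50, 15:25–16:15.
Windows ≥ 30 min: 15:25–16:15.
Earliest such window starts at 15:25.

15:25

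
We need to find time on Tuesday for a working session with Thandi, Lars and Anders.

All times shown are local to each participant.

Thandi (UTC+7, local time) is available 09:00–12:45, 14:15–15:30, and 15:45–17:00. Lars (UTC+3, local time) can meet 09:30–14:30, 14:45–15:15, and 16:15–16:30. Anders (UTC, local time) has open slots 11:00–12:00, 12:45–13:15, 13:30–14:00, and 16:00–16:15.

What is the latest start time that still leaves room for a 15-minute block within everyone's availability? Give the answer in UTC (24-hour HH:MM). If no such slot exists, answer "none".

none

Thandi → UTC: 02:00–05:45, 07:15–08:30, 08:45–10:00.
Lars → UTC: 06:30–11:30, 11:45–12:15, 13:15–13:30.
Anders → UTC: 11:00–12:00, 12:45–13:15, 13:30–14:00, 16:00–16:15.
Thandi ∩ Lars: 07:15–08:30, 08:45–10:00.
Thandi ∩ Lars ∩ Anders: (none).
Windows ≥ 15 min: (none).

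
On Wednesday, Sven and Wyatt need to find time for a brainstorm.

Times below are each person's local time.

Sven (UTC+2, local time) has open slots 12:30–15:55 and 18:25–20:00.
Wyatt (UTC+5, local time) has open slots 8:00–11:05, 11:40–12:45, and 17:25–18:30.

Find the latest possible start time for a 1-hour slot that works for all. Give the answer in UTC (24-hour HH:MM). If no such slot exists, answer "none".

12:30

Sven → UTC: 10:30–13:55, 16:25–18:00.
Wyatt → UTC: 03:00–06:05, 06:40–07:45, 12:25–13:30.
Sven ∩ Wyatt: 12:25–13:30.
Windows ≥ 60 min: 12:25–13:30.
Latest start in the last window 12:25–13:30 is 13:30 − 60 min = 12:30.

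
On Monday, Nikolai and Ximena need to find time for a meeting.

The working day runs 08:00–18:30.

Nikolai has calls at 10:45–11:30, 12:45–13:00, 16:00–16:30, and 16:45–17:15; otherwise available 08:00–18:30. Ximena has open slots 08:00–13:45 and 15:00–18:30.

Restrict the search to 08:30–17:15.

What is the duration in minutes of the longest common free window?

Nikolai free within 08:00–18:30: 08:00–10:45, 11:30–12:45, 13:00–16:00, 16:30–16:45, 17:15–18:30.
Nikolai ∩ Ximena: 08:00–10:45, 11:30–12:45, 13:00–13:45, 15:00–16:00, 16:30–16:45, 17:15–18:30.
Restricted to 08:30–17:15: 08:30–10:45, 11:30–12:45, 13:00–13:45, 15:00–16:00, 16:30–16:45.
Common window lengths: 135, 75, 45, 60, 15 min; longest is 135.

135 minutes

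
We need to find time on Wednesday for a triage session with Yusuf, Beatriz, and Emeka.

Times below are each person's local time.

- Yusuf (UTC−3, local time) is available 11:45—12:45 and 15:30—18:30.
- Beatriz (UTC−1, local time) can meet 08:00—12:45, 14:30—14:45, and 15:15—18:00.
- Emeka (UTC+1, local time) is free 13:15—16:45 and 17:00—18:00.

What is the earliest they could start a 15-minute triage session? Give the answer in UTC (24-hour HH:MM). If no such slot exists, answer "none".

Yusuf → UTC: 14:45–15:45, 18:30–21:30.
Beatriz → UTC: 09:00–13:45, 15:30–15:45, 16:15–19:00.
Emeka → UTC: 12:15–15:45, 16:00–17:00.
Yusuf ∩ Beatriz: 15:30–15:45, 18:30–19:00.
Yusuf ∩ Beatriz ∩ Emeka: 15:30–15:45.
Windows ≥ 15 min: 15:30–15:45.
Earliest such window starts at 15:30.

15:30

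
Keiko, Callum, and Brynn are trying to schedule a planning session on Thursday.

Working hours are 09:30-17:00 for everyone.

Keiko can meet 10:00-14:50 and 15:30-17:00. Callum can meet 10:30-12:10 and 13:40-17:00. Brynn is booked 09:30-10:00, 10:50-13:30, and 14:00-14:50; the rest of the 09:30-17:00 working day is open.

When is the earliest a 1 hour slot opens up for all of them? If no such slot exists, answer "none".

15:30

Brynn free within 09:30–17:00: 10:00–10:50, 13:30–14:00, 14:50–17:00.
Keiko ∩ Callum: 10:30–12:10, 13:40–14:50, 15:30–17:00.
Keiko ∩ Callum ∩ Brynn: 10:30–10:50, 13:40–14:00, 15:30–17:00.
Windows ≥ 60 min: 15:30–17:00.
Earliest such window starts at 15:30.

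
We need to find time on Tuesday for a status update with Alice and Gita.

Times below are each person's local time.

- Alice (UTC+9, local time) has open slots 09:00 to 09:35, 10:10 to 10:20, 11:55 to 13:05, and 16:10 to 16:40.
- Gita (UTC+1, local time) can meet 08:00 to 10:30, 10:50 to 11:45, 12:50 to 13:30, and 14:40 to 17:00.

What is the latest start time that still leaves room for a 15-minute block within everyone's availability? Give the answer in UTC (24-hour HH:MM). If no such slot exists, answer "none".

Alice → UTC: 00:00–00:35, 01:10–01:20, 02:55–04:05, 07:10–07:40.
Gita → UTC: 07:00–09:30, 09:50–10:45, 11:50–12:30, 13:40–16:00.
Alice ∩ Gita: 07:10–07:40.
Windows ≥ 15 min: 07:10–07:40.
Latest start in the last window 07:10–07:40 is 07:40 − 15 min = 07:25.

07:25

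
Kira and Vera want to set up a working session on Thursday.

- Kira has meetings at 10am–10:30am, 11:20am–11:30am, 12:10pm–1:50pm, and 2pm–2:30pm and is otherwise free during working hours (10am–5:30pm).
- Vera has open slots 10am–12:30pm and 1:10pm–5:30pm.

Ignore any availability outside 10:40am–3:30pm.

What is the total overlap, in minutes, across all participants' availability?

150 minutes

Kira free within 10:00–17:30: 10:30–11:20, 11:30–12:10, 13:50–14:00, 14:30–17:30.
Kira ∩ Vera: 10:30–11:20, 11:30–12:10, 13:50–14:00, 14:30–17:30.
Restricted to 10:40–15:30: 10:40–11:20, 11:30–12:10, 13:50–14:00, 14:30–15:30.
Total common minutes: 40 + 40 + 10 + 60 = 150.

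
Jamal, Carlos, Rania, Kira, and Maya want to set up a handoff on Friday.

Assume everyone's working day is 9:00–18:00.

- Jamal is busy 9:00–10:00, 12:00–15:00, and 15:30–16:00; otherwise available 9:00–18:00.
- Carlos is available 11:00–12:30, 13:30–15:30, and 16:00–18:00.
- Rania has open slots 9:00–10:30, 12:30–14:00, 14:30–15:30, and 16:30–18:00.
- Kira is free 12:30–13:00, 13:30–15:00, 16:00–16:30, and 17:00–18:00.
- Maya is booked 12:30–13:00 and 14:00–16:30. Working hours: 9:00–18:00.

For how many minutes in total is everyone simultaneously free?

60 minutes

Jamal free within 09:00–18:00: 10:00–12:00, 15:00–15:30, 16:00–18:00.
Maya free within 09:00–18:00: 09:00–12:30, 13:00–14:00, 16:30–18:00.
Jamal ∩ Carlos: 11:00–12:00, 15:00–15:30, 16:00–18:00.
Jamal ∩ Carlos ∩ Rania: 15:00–15:30, 16:30–18:00.
Jamal ∩ Carlos ∩ Rania ∩ Kira: 17:00–18:00.
Jamal ∩ Carlos ∩ Rania ∩ Kira ∩ Maya: 17:00–18:00.
Total common minutes: 60.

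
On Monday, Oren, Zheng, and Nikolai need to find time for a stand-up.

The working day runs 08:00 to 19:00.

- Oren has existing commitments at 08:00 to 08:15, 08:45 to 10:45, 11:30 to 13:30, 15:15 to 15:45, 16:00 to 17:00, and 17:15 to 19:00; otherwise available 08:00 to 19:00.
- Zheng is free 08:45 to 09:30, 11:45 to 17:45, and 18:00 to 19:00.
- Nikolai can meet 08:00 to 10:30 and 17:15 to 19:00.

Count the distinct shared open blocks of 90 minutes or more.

0

Oren free within 08:00–19:00: 08:15–08:45, 10:45–11:30, 13:30–15:15, 15:45–16:00, 17:00–17:15.
Oren ∩ Zheng: 13:30–15:15, 15:45–16:00, 17:00–17:15.
Oren ∩ Zheng ∩ Nikolai: (none).
Windows ≥ 90 min: (none).
That's 0 windows.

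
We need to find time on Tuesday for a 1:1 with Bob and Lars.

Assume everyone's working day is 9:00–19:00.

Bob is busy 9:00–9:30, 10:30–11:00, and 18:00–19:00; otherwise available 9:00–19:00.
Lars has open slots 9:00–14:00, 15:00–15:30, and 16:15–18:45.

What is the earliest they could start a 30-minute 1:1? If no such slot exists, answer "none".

Bob free within 09:00–19:00: 09:30–10:30, 11:00–18:00.
Bob ∩ Lars: 09:30–10:30, 11:00–14:00, 15:00–15:30, 16:15–18:00.
Windows ≥ 30 min: 09:30–10:30, 11:00–14:00, 15:00–15:30, 16:15–18:00.
Earliest such window starts at 09:30.

09:30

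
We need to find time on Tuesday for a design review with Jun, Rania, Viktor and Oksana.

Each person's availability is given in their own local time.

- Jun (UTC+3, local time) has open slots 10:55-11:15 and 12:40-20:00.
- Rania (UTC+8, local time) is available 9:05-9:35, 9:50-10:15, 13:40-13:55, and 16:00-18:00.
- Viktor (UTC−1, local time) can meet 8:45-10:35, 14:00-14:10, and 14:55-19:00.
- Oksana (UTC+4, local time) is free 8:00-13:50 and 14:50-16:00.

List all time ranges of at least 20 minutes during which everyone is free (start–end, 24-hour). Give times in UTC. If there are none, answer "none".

Jun → UTC: 07:55–08:15, 09:40–17:00.
Rania → UTC: 01:05–01:35, 01:50–02:15, 05:40–05:55, 08:00–10:00.
Viktor → UTC: 09:45–11:35, 15:00–15:10, 15:55–20:00.
Oksana → UTC: 04:00–09:50, 10:50–12:00.
Jun ∩ Rania: 08:00–08:15, 09:40–10:00.
Jun ∩ Rania ∩ Viktor: 09:45–10:00.
Jun ∩ Rania ∩ Viktor ∩ Oksana: 09:45–09:50.
Windows ≥ 20 min: (none).

none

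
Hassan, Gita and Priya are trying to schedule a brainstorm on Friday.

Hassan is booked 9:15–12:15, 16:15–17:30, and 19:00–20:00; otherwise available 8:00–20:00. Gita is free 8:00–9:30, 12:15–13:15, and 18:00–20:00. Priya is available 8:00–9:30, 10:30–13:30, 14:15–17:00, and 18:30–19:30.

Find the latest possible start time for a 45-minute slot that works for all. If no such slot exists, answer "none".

12:30

Hassan free within 08:00–20:00: 08:00–09:15, 12:15–16:15, 17:30–19:00.
Hassan ∩ Gita: 08:00–09:15, 12:15–13:15, 18:00–19:00.
Hassan ∩ Gita ∩ Priya: 08:00–09:15, 12:15–13:15, 18:30–19:00.
Windows ≥ 45 min: 08:00–09:15, 12:15–13:15.
Latest start in the last window 12:15–13:15 is 13:15 − 45 min = 12:30.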